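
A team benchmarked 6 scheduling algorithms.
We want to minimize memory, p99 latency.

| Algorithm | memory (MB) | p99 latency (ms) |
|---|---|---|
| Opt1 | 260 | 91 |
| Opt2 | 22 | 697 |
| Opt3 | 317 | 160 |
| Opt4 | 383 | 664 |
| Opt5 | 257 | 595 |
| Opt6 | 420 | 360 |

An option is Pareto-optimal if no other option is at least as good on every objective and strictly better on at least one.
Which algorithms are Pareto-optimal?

Opt1, Opt2, Opt5

Opt1: not dominated (best p99 latency).
Opt2: not dominated (best memory).
Opt3: dominated by Opt1 (memory 260≤317, p99 latency 91≤160).
Opt4: dominated by Opt1 (memory 260≤383, p99 latency 91≤664).
Opt5: not dominated.
Opt6: dominated by Opt1 (memory 260≤420, p99 latency 91≤360).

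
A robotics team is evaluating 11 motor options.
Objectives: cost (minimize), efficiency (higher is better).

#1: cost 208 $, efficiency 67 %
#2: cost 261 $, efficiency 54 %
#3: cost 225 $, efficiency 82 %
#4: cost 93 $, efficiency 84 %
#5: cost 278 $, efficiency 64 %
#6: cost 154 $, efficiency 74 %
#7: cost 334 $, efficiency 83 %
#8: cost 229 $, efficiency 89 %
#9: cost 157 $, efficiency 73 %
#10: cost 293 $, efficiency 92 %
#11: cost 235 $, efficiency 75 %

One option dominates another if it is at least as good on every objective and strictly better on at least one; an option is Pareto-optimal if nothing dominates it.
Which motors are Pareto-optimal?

#1: dominated by #4 (cost 93≤208, efficiency 84≥67).
#2: dominated by #1 (cost 208≤261, efficiency 67≥54).
#3: dominated by #4 (cost 93≤225, efficiency 84≥82).
#4: not dominated (best cost).
#5: dominated by #1 (cost 208≤278, efficiency 67≥64).
#6: dominated by #4 (cost 93≤154, efficiency 84≥74).
#7: dominated by #4 (cost 93≤334, efficiency 84≥83).
#8: not dominated.
#9: dominated by #4 (cost 93≤157, efficiency 84≥73).
#10: not dominated (best efficiency).
#11: dominated by #3 (cost 225≤235, efficiency 82≥75).

#4, #8, #10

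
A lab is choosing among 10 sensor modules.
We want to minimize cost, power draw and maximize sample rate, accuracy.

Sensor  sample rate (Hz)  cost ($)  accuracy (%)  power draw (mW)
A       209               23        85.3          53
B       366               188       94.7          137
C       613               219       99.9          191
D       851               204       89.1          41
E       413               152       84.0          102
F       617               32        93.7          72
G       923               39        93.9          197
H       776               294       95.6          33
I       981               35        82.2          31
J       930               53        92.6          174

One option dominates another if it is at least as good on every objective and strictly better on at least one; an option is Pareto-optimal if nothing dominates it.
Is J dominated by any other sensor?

No

A: worse on sample rate (209 vs 930).
B: worse on sample rate (366 vs 930).
C: worse on sample rate (613 vs 930).
D: worse on sample rate (851 vs 930).
E: worse on sample rate (413 vs 930).
F: worse on sample rate (617 vs 930).
G: worse on sample rate (923 vs 930).
H: worse on sample rate (776 vs 930).
I: worse on accuracy (82.2 vs 92.6).
No option is at least as good as J on every objective and strictly better on one.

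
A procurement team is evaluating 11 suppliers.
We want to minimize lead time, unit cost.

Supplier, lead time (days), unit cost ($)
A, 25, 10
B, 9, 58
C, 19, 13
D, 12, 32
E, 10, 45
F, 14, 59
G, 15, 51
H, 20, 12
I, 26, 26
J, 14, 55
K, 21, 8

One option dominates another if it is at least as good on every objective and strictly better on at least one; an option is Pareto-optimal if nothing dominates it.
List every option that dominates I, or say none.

A: lead time 25≤26, unit cost 10≤26 — dominates I.
C: lead time 19≤26, unit cost 13≤26 — dominates I.
H: lead time 20≤26, unit cost 12≤26 — dominates I.
K: lead time 21≤26, unit cost 8≤26 — dominates I.
Others (B, D, E, F, G, J) are each worse than I on at least one objective.

A, C, H, K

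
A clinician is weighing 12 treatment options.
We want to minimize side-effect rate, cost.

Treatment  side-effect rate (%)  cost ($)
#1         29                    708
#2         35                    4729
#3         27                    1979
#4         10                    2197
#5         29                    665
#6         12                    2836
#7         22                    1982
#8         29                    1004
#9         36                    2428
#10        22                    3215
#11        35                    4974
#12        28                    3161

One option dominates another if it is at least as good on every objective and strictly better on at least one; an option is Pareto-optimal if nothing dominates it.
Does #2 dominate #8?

#2 vs #8: #2 is worse on side-effect rate (35 vs 29), so it does not dominate #8.

No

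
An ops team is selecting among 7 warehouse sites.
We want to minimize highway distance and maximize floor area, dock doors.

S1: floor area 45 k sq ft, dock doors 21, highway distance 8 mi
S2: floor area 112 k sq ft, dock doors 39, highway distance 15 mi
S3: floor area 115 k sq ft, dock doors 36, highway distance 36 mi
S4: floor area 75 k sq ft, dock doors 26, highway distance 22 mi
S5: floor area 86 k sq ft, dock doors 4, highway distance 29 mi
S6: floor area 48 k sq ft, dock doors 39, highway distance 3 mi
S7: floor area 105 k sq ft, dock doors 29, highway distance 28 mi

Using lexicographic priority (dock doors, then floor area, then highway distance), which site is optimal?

First maximize dock doors: best is 39, kept {S2, S6}.
Then maximize floor area: best is 112, kept {S2}.

S2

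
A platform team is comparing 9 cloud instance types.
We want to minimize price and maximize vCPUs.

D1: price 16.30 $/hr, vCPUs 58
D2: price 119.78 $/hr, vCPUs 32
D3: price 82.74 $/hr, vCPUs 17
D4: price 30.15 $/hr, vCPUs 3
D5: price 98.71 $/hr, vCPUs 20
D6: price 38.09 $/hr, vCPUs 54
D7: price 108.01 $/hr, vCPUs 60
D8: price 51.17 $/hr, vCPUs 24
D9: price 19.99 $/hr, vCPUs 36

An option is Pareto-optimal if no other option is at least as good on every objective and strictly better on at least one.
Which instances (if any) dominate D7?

D1: worse on vCPUs (58 vs 60).
D2: worse on price (119.78 vs 108.01).
D3: worse on vCPUs (17 vs 60).
D4: worse on vCPUs (3 vs 60).
D5: worse on vCPUs (20 vs 60).
D6: worse on vCPUs (54 vs 60).
D8: worse on vCPUs (24 vs 60).
D9: worse on vCPUs (36 vs 60).
No option dominates D7.

none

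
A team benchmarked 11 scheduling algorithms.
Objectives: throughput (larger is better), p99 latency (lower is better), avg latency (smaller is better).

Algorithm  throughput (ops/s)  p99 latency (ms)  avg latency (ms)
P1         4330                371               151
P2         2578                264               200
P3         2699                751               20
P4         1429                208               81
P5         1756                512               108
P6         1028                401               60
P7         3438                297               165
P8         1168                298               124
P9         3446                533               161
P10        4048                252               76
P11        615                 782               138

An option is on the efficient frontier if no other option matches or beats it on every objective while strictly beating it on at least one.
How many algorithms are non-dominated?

P1: not dominated (best throughput).
P2: dominated by P10 (throughput 4048≥2578, p99 latency 252≤264, avg latency 76≤200).
P3: not dominated (best avg latency).
P4: not dominated (best p99 latency).
P5: dominated by P10 (throughput 4048≥1756, p99 latency 252≤512, avg latency 76≤108).
P6: not dominated.
P7: dominated by P10 (throughput 4048≥3438, p99 latency 252≤297, avg latency 76≤165).
P8: dominated by P4 (throughput 1429≥1168, p99 latency 208≤298, avg latency 81≤124).
P9: dominated by P1 (throughput 4330≥3446, p99 latency 371≤533, avg latency 151≤161).
P10: not dominated.
P11: dominated by P3 (throughput 2699≥615, p99 latency 751≤782, avg latency 20≤138).
Pareto-optimal: P1, P3, P4, P6, P10 → 5.

5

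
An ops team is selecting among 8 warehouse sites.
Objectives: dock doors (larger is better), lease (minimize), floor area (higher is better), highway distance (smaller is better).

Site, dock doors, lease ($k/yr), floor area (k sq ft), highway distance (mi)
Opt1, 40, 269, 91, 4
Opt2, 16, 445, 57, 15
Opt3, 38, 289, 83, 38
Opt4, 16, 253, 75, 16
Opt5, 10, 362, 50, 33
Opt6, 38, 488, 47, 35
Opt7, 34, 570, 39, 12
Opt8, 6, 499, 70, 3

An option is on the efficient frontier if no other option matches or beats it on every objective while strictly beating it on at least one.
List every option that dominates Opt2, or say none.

Opt1: dock doors 40≥16, lease 269≤445, floor area 91≥57, highway distance 4≤15 — dominates Opt2.
Others (Opt3, Opt4, Opt5, Opt6, Opt7, Opt8) are each worse than Opt2 on at least one objective.

Opt1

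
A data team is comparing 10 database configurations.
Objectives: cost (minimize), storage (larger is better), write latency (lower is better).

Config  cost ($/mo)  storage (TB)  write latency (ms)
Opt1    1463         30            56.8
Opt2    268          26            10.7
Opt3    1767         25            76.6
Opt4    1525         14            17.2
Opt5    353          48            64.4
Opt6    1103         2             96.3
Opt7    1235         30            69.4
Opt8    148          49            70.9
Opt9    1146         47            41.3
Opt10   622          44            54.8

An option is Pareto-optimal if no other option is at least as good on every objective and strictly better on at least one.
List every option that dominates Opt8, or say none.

none

Opt1: worse on cost (1463 vs 148).
Opt2: worse on cost (268 vs 148).
Opt3: worse on cost (1767 vs 148).
Opt4: worse on cost (1525 vs 148).
Opt5: worse on cost (353 vs 148).
Opt6: worse on cost (1103 vs 148).
Opt7: worse on cost (1235 vs 148).
Opt9: worse on cost (1146 vs 148).
Opt10: worse on cost (622 vs 148).
No option dominates Opt8.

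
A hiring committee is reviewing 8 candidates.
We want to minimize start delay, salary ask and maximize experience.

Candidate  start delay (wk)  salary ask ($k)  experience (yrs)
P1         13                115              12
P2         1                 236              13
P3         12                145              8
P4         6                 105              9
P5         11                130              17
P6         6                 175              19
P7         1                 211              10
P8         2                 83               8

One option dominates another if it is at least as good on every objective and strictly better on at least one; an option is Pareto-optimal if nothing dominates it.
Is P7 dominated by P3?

No

P3 vs P7: P3 is worse on start delay (12 vs 1), so it does not dominate P7.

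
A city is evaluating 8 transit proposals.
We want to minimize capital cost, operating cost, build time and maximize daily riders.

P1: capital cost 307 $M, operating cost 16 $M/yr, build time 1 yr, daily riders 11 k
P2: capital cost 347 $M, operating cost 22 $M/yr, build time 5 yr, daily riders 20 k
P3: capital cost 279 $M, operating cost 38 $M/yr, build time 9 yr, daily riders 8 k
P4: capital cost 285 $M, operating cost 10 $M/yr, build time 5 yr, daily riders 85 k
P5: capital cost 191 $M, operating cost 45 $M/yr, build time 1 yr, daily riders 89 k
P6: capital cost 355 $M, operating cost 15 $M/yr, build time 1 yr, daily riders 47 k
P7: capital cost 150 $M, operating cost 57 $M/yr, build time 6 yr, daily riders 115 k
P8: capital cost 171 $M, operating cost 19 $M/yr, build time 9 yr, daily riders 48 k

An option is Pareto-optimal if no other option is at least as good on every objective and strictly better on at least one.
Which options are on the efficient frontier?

P1: not dominated.
P2: dominated by P4 (capital cost 285≤347, operating cost 10≤22, build time 5≤5, daily riders 85≥20).
P3: dominated by P8 (capital cost 171≤279, operating cost 19≤38, build time 9≤9, daily riders 48≥8).
P4: not dominated (best operating cost).
P5: not dominated.
P6: not dominated.
P7: not dominated (best capital cost).
P8: not dominated.

P1, P4, P5, P6, P7, P8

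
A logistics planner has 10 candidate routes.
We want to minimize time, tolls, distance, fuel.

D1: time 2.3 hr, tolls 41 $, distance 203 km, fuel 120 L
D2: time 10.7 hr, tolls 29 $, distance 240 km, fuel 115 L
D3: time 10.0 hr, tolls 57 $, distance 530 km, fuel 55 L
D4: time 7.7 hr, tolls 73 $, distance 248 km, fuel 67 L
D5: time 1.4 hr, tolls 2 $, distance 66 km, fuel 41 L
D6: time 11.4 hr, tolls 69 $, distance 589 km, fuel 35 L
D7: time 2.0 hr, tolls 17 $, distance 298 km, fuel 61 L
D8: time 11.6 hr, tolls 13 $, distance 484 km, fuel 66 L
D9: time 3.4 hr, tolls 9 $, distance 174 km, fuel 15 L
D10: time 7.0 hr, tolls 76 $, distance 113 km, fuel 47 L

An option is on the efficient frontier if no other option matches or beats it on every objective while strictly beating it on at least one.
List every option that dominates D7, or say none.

D5: time 1.4≤2.0, tolls 2≤17, distance 66≤298, fuel 41≤61 — dominates D7.
Others (D1, D2, D3, D4, D6, D8, D9, D10) are each worse than D7 on at least one objective.

D5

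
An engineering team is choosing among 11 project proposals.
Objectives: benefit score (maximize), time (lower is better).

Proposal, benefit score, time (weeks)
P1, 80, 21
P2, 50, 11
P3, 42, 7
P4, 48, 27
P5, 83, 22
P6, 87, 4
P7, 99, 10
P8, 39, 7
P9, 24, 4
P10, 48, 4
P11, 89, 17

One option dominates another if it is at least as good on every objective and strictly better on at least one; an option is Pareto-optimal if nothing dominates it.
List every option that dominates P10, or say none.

P6

P6: benefit score 87≥48, time 4≤4 — dominates P10.
Others (P1, P2, P3, P4, P5, P7, P8, P9, P11) are each worse than P10 on at least one objective.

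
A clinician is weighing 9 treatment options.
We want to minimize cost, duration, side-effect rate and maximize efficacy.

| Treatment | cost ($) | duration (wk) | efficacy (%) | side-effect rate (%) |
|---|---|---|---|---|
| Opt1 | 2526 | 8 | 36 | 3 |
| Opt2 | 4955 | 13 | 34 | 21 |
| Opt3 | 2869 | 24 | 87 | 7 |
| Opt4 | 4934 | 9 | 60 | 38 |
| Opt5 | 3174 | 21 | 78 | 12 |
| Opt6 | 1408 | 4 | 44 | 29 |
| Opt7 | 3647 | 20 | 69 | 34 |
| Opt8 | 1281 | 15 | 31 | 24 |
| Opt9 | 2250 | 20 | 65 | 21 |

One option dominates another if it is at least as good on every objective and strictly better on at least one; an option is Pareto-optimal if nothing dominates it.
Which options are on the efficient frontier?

Opt1, Opt3, Opt4, Opt5, Opt6, Opt7, Opt8, Opt9

Opt1: not dominated (best side-effect rate).
Opt2: dominated by Opt1 (cost 2526≤4955, duration 8≤13, efficacy 36≥34, side-effect rate 3≤21).
Opt3: not dominated (best efficacy).
Opt4: not dominated.
Opt5: not dominated.
Opt6: not dominated (best duration).
Opt7: not dominated.
Opt8: not dominated (best cost).
Opt9: not dominated.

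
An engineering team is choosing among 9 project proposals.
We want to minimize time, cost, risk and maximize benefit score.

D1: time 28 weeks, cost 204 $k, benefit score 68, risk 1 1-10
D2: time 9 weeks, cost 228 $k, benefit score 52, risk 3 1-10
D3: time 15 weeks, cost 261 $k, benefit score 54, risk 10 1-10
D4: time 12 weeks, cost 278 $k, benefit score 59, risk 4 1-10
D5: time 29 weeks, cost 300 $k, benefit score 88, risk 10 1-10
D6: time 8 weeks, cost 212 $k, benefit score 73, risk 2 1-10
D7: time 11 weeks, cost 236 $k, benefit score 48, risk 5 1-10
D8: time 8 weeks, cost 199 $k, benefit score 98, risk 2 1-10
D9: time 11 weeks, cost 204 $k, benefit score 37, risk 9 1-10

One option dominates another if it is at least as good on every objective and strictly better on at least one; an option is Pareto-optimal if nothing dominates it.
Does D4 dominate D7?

No

D4 vs D7: D4 is worse on time (12 vs 11), so it does not dominate D7.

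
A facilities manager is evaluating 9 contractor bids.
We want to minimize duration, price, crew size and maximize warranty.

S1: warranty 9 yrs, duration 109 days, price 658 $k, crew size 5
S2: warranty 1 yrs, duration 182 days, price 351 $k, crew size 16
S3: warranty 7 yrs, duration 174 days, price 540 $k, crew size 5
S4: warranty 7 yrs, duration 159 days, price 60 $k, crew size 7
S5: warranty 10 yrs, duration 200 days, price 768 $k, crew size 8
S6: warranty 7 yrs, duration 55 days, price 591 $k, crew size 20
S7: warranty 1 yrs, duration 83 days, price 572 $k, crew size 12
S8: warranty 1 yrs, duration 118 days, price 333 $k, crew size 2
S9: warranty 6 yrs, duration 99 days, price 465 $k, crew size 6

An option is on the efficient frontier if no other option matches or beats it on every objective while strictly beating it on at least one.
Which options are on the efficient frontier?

S1: not dominated.
S2: dominated by S4 (warranty 7≥1, duration 159≤182, price 60≤351, crew size 7≤16).
S3: not dominated.
S4: not dominated (best price).
S5: not dominated (best warranty).
S6: not dominated (best duration).
S7: not dominated.
S8: not dominated (best crew size).
S9: not dominated.

S1, S3, S4, S5, S6, S7, S8, S9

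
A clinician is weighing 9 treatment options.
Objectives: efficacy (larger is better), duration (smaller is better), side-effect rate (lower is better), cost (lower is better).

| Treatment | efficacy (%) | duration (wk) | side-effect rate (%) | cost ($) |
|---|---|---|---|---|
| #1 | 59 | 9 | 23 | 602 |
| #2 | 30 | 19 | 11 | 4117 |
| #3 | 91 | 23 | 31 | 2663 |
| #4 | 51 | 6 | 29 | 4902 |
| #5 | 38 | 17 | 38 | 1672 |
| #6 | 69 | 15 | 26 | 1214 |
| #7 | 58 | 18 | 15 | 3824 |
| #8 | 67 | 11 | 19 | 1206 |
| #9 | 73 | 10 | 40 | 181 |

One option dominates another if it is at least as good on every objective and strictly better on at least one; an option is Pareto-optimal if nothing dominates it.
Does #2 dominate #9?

#2 vs #9: #2 is worse on efficacy (30 vs 73), so it does not dominate #9.

No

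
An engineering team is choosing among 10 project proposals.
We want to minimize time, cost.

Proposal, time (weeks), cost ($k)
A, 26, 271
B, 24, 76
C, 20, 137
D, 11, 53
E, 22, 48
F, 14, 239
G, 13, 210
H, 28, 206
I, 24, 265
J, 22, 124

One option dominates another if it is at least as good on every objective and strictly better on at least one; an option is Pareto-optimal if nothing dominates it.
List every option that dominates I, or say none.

B, C, D, E, F, G, J

B: time 24≤24, cost 76≤265 — dominates I.
C: time 20≤24, cost 137≤265 — dominates I.
D: time 11≤24, cost 53≤265 — dominates I.
E: time 22≤24, cost 48≤265 — dominates I.
F: time 14≤24, cost 239≤265 — dominates I.
G: time 13≤24, cost 210≤265 — dominates I.
J: time 22≤24, cost 124≤265 — dominates I.
Others (A, H) are each worse than I on at least one objective.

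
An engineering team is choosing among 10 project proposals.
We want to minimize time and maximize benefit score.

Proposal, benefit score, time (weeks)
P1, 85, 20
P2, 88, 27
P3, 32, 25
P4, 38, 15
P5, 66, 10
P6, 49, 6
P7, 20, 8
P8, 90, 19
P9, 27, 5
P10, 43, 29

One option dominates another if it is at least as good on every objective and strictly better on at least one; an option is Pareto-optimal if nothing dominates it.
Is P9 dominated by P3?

P3 vs P9: P3 is worse on time (25 vs 5), so it does not dominate P9.

No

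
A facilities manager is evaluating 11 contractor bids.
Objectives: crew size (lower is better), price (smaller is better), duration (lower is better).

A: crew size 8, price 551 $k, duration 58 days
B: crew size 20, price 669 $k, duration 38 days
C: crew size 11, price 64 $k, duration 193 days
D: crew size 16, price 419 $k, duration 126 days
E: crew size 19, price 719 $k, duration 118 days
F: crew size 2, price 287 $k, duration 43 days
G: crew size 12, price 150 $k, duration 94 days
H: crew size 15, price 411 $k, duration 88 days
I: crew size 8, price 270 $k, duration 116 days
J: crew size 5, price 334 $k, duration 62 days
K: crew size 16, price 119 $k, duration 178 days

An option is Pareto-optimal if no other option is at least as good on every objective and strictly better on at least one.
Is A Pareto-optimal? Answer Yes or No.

F vs A: crew size 2≤8, price 287≤551, duration 43≤58 — F is at least as good on every objective and strictly better on at least one, so F dominates A.

No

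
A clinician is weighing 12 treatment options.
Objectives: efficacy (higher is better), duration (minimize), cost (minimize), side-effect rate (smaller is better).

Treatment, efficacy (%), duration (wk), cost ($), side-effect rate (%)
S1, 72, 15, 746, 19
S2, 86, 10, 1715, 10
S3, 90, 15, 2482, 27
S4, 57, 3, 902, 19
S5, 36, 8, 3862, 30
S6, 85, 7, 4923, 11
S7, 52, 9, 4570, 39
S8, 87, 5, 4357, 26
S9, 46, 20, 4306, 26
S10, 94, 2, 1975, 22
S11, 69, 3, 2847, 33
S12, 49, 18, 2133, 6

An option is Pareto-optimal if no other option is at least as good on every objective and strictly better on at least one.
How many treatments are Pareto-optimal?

S1: not dominated (best cost).
S2: not dominated.
S3: dominated by S10 (efficacy 94≥90, duration 2≤15, cost 1975≤2482, side-effect rate 22≤27).
S4: not dominated.
S5: dominated by S4 (efficacy 57≥36, duration 3≤8, cost 902≤3862, side-effect rate 19≤30).
S6: not dominated.
S7: dominated by S4 (efficacy 57≥52, duration 3≤9, cost 902≤4570, side-effect rate 19≤39).
S8: dominated by S10 (efficacy 94≥87, duration 2≤5, cost 1975≤4357, side-effect rate 22≤26).
S9: dominated by S1 (efficacy 72≥46, duration 15≤20, cost 746≤4306, side-effect rate 19≤26).
S10: not dominated (best efficacy).
S11: dominated by S10 (efficacy 94≥69, duration 2≤3, cost 1975≤2847, side-effect rate 22≤33).
S12: not dominated (best side-effect rate).
Pareto-optimal: S1, S2, S4, S6, S10, S12 → 6.

6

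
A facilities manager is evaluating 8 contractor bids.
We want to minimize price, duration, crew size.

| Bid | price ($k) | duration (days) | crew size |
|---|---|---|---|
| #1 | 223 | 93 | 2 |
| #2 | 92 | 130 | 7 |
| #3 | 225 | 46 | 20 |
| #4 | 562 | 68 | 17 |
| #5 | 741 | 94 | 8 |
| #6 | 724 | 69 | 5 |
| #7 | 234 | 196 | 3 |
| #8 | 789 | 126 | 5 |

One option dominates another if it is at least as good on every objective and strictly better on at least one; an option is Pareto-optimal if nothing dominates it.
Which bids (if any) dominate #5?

#1: price 223≤741, duration 93≤94, crew size 2≤8 — dominates #5.
#6: price 724≤741, duration 69≤94, crew size 5≤8 — dominates #5.
Others (#2, #3, #4, #7, #8) are each worse than #5 on at least one objective.

#1, #6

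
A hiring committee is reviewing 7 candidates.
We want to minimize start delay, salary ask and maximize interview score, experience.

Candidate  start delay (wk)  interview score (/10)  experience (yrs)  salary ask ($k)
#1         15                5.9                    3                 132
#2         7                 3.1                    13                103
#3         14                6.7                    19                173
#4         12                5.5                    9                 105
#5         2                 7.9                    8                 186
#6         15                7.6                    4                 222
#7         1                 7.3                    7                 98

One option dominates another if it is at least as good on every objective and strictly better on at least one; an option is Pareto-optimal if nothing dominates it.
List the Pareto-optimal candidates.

#2, #3, #4, #5, #7

#1: dominated by #7 (start delay 1≤15, interview score 7.3≥5.9, experience 7≥3, salary ask 98≤132).
#2: not dominated.
#3: not dominated (best experience).
#4: not dominated.
#5: not dominated (best interview score).
#6: dominated by #5 (start delay 2≤15, interview score 7.9≥7.6, experience 8≥4, salary ask 186≤222).
#7: not dominated (best start delay).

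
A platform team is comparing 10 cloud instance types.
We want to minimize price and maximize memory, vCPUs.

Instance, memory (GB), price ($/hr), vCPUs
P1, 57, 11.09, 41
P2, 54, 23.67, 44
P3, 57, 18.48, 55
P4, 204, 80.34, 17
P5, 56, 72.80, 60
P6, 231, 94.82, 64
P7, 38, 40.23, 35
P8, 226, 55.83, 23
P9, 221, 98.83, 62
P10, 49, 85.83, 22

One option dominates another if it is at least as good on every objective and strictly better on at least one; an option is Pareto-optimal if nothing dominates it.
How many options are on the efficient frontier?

5

P1: not dominated (best price).
P2: dominated by P3 (memory 57≥54, price 18.48≤23.67, vCPUs 55≥44).
P3: not dominated.
P4: dominated by P8 (memory 226≥204, price 55.83≤80.34, vCPUs 23≥17).
P5: not dominated.
P6: not dominated (best memory).
P7: dominated by P1 (memory 57≥38, price 11.09≤40.23, vCPUs 41≥35).
P8: not dominated.
P9: dominated by P6 (memory 231≥221, price 94.82≤98.83, vCPUs 64≥62).
P10: dominated by P1 (memory 57≥49, price 11.09≤85.83, vCPUs 41≥22).
Pareto-optimal: P1, P3, P5, P6, P8 → 5.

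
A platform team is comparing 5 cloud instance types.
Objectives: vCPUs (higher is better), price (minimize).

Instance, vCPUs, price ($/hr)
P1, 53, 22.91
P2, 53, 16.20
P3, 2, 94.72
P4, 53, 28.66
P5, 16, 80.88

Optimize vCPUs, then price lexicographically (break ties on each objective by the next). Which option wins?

P2

First maximize vCPUs: best is 53, kept {P1, P2, P4}.
Then minimize price: best is 16.20, kept {P2}.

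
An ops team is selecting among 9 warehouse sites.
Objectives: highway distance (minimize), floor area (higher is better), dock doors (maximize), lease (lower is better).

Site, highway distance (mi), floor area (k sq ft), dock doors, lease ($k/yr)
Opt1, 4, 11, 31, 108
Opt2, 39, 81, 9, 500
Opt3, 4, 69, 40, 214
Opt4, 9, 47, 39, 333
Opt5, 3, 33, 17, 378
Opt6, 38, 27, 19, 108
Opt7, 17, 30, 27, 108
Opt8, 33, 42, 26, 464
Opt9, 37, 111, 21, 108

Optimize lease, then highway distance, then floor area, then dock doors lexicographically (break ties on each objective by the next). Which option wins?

Opt1

First minimize lease: best is 108, kept {Opt1, Opt6, Opt7, Opt9}.
Then minimize highway distance: best is 4, kept {Opt1}.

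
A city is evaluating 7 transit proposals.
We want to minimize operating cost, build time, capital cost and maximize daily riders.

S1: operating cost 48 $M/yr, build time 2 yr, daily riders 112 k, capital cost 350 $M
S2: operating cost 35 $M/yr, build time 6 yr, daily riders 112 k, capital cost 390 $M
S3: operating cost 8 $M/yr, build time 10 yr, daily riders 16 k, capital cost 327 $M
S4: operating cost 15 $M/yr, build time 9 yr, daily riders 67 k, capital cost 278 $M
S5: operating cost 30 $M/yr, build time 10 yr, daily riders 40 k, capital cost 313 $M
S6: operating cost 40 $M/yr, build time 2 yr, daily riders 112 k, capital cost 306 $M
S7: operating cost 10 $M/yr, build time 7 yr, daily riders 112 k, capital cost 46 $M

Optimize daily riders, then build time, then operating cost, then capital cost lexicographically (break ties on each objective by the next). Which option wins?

S6

First maximize daily riders: best is 112, kept {S1, S2, S6, S7}.
Then minimize build time: best is 2, kept {S1, S6}.
Then minimize operating cost: best is 40, kept {S6}.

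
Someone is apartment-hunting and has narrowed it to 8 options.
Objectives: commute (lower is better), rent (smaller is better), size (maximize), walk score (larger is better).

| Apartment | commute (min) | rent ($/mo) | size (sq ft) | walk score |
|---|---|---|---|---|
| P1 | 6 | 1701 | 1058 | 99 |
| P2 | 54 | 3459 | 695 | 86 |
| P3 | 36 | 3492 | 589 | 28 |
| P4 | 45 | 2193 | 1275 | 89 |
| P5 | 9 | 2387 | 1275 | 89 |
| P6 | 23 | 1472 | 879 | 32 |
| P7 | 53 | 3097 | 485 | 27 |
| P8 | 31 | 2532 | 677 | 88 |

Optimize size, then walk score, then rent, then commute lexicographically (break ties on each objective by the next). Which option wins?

P4

First maximize size: best is 1275, kept {P4, P5}.
Then maximize walk score: best is 89, kept {P4, P5}.
Then minimize rent: best is 2193, kept {P4}.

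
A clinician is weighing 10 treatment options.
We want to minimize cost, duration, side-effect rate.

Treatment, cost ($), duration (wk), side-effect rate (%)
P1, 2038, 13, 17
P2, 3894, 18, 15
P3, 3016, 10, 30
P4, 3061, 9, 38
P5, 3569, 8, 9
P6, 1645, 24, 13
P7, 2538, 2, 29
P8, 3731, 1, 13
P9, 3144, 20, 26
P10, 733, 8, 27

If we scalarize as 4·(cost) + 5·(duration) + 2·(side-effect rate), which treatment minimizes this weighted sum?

P1: 4·2038 + 5·13 + 2·17 = 8251
P2: 4·3894 + 5·18 + 2·15 = 15696
P3: 4·3016 + 5·10 + 2·30 = 12174
P4: 4·3061 + 5·9 + 2·38 = 12365
P5: 4·3569 + 5·8 + 2·9 = 14334
P6: 4·1645 + 5·24 + 2·13 = 6726
P7: 4·2538 + 5·2 + 2·29 = 10220
P8: 4·3731 + 5·1 + 2·13 = 14955
P9: 4·3144 + 5·20 + 2·26 = 12728
P10: 4·733 + 5·8 + 2·27 = 3026
Lowest: P10 at 3026.

P10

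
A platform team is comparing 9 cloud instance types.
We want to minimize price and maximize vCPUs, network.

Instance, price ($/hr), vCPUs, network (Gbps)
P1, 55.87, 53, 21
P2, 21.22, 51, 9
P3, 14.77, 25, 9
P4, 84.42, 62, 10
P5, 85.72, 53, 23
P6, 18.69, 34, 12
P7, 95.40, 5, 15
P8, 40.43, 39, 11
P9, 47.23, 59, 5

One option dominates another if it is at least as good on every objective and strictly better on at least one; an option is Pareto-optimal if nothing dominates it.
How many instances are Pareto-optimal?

8

P1: not dominated.
P2: not dominated.
P3: not dominated (best price).
P4: not dominated (best vCPUs).
P5: not dominated (best network).
P6: not dominated.
P7: dominated by P1 (price 55.87≤95.40, vCPUs 53≥5, network 21≥15).
P8: not dominated.
P9: not dominated.
Pareto-optimal: P1, P2, P3, P4, P5, P6, P8, P9 → 8.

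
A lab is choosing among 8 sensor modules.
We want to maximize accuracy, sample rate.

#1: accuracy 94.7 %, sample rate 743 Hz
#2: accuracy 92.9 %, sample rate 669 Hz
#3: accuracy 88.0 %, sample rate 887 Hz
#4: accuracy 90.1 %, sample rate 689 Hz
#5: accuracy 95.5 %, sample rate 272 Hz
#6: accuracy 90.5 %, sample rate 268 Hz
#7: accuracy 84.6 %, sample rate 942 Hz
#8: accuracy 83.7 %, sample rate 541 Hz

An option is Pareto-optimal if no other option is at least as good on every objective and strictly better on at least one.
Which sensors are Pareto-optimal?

#1, #3, #5, #7

#1: not dominated.
#2: dominated by #1 (accuracy 94.7≥92.9, sample rate 743≥669).
#3: not dominated.
#4: dominated by #1 (accuracy 94.7≥90.1, sample rate 743≥689).
#5: not dominated (best accuracy).
#6: dominated by #1 (accuracy 94.7≥90.5, sample rate 743≥268).
#7: not dominated (best sample rate).
#8: dominated by #1 (accuracy 94.7≥83.7, sample rate 743≥541).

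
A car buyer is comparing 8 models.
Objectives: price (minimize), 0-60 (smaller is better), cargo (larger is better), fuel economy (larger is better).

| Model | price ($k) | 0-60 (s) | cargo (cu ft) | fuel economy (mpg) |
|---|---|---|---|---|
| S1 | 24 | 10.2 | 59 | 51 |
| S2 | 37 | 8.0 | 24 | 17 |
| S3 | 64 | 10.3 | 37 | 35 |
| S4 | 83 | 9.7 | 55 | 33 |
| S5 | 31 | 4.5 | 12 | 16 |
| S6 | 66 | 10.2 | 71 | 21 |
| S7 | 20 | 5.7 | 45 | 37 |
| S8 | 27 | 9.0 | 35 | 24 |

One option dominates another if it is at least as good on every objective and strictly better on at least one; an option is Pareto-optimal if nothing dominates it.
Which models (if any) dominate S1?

none

S2: worse on price (37 vs 24).
S3: worse on price (64 vs 24).
S4: worse on price (83 vs 24).
S5: worse on price (31 vs 24).
S6: worse on price (66 vs 24).
S7: worse on cargo (45 vs 59).
S8: worse on price (27 vs 24).
No option dominates S1.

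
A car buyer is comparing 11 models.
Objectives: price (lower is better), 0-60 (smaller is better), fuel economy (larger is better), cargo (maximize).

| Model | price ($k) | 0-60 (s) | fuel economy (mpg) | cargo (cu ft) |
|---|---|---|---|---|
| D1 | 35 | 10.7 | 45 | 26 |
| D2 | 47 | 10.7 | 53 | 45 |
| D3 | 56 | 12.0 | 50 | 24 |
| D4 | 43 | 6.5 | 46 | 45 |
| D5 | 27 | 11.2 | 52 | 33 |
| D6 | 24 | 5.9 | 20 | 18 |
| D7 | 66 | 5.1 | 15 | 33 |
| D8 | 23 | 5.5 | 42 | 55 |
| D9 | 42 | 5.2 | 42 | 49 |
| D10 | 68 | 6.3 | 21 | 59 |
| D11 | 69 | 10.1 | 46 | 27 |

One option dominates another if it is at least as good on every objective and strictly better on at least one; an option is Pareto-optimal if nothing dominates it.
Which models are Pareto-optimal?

D1: not dominated.
D2: not dominated (best fuel economy).
D3: dominated by D2 (price 47≤56, 0-60 10.7≤12.0, fuel economy 53≥50, cargo 45≥24).
D4: not dominated.
D5: not dominated.
D6: dominated by D8 (price 23≤24, 0-60 5.5≤5.9, fuel economy 42≥20, cargo 55≥18).
D7: not dominated (best 0-60).
D8: not dominated (best price).
D9: not dominated.
D10: not dominated (best cargo).
D11: dominated by D4 (price 43≤69, 0-60 6.5≤10.1, fuel economy 46≥46, cargo 45≥27).

D1, D2, D4, D5, D7, D8, D9, D10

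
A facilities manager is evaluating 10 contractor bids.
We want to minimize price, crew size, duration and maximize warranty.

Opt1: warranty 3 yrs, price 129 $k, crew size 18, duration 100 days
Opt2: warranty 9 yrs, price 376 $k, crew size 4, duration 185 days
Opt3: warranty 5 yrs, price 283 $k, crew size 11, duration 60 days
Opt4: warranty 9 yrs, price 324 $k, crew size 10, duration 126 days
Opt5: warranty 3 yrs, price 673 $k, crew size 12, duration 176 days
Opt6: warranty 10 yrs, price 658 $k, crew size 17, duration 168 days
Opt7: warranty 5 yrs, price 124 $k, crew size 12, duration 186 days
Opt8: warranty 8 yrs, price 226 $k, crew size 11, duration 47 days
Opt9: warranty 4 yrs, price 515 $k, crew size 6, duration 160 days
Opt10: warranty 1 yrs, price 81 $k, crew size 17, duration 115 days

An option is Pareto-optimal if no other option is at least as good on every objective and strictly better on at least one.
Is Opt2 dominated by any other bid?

No

Opt1: worse on warranty (3 vs 9).
Opt3: worse on warranty (5 vs 9).
Opt4: worse on crew size (10 vs 4).
Opt5: worse on warranty (3 vs 9).
Opt6: worse on price (658 vs 376).
Opt7: worse on warranty (5 vs 9).
Opt8: worse on warranty (8 vs 9).
Opt9: worse on warranty (4 vs 9).
Opt10: worse on warranty (1 vs 9).
No option is at least as good as Opt2 on every objective and strictly better on one.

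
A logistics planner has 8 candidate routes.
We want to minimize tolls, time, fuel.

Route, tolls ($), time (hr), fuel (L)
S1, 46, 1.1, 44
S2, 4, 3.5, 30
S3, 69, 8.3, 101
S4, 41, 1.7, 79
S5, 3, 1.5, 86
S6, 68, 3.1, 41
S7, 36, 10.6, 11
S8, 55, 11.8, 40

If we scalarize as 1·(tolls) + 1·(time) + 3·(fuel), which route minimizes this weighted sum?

S1: 1·46 + 1·1.1 + 3·44 = 179.1
S2: 1·4 + 1·3.5 + 3·30 = 97.5
S3: 1·69 + 1·8.3 + 3·101 = 380.3
S4: 1·41 + 1·1.7 + 3·79 = 279.7
S5: 1·3 + 1·1.5 + 3·86 = 262.5
S6: 1·68 + 1·3.1 + 3·41 = 194.1
S7: 1·36 + 1·10.6 + 3·11 = 79.6
S8: 1·55 + 1·11.8 + 3·40 = 186.8
Lowest: S7 at 79.6.

S7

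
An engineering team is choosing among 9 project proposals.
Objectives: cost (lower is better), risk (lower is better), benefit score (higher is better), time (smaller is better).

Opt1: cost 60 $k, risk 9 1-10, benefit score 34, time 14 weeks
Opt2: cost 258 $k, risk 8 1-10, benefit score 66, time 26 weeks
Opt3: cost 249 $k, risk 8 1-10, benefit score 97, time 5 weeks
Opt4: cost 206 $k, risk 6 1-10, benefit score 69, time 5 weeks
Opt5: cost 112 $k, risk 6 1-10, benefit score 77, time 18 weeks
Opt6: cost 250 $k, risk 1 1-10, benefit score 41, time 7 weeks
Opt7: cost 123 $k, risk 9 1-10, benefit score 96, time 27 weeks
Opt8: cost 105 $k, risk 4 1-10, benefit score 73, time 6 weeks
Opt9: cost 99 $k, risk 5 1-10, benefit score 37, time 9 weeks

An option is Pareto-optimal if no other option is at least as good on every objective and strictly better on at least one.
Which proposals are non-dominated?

Opt1: not dominated (best cost).
Opt2: dominated by Opt3 (cost 249≤258, risk 8≤8, benefit score 97≥66, time 5≤26).
Opt3: not dominated (best benefit score).
Opt4: not dominated.
Opt5: not dominated.
Opt6: not dominated (best risk).
Opt7: not dominated.
Opt8: not dominated.
Opt9: not dominated.

Opt1, Opt3, Opt4, Opt5, Opt6, Opt7, Opt8, Opt9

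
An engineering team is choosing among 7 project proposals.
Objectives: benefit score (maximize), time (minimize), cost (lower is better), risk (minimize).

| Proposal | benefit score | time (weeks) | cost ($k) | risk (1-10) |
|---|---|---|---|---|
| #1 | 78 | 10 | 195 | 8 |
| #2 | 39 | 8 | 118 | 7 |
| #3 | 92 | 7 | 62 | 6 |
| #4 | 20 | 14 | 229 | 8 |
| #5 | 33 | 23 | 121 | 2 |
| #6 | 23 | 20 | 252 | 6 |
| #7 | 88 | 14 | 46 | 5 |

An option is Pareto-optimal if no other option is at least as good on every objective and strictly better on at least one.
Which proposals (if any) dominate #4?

#1, #2, #3, #7

#1: benefit score 78≥20, time 10≤14, cost 195≤229, risk 8≤8 — dominates #4.
#2: benefit score 39≥20, time 8≤14, cost 118≤229, risk 7≤8 — dominates #4.
#3: benefit score 92≥20, time 7≤14, cost 62≤229, risk 6≤8 — dominates #4.
#7: benefit score 88≥20, time 14≤14, cost 46≤229, risk 5≤8 — dominates #4.
Others (#5, #6) are each worse than #4 on at least one objective.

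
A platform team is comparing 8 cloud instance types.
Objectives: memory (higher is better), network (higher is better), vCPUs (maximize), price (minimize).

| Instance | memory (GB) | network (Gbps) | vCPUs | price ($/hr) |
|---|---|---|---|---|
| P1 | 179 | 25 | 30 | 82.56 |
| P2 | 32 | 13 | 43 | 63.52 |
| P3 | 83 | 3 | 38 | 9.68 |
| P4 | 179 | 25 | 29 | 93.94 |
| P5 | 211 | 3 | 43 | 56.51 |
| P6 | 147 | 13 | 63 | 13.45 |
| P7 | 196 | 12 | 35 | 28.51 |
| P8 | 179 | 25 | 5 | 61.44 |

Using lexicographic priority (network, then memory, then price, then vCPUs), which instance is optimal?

First maximize network: best is 25, kept {P1, P4, P8}.
Then maximize memory: best is 179, kept {P1, P4, P8}.
Then minimize price: best is 61.44, kept {P8}.

P8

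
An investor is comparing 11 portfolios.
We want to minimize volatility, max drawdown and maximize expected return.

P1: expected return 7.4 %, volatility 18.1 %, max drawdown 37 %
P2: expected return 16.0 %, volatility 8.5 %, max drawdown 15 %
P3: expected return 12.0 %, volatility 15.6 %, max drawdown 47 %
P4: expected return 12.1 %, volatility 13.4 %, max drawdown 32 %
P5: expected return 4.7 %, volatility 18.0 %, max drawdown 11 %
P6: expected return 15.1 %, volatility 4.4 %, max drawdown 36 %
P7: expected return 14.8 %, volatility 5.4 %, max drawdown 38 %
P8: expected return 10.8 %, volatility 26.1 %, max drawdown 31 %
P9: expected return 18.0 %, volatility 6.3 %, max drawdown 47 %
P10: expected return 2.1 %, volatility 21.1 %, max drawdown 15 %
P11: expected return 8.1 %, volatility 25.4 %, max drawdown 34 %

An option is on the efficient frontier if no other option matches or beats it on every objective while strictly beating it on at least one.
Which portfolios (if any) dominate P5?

none

P1: worse on volatility (18.1 vs 18.0).
P2: worse on max drawdown (15 vs 11).
P3: worse on max drawdown (47 vs 11).
P4: worse on max drawdown (32 vs 11).
P6: worse on max drawdown (36 vs 11).
P7: worse on max drawdown (38 vs 11).
P8: worse on volatility (26.1 vs 18.0).
P9: worse on max drawdown (47 vs 11).
P10: worse on expected return (2.1 vs 4.7).
P11: worse on volatility (25.4 vs 18.0).
No option dominates P5.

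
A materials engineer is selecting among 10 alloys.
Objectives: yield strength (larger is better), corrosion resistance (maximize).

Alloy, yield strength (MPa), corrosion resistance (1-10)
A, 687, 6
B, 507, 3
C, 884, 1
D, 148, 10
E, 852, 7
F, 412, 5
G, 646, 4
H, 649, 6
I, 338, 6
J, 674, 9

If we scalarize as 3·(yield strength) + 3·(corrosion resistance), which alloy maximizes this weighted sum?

C

A: 3·687 + 3·6 = 2079
B: 3·507 + 3·3 = 1530
C: 3·884 + 3·1 = 2655
D: 3·148 + 3·10 = 474
E: 3·852 + 3·7 = 2577
F: 3·412 + 3·5 = 1251
G: 3·646 + 3·4 = 1950
H: 3·649 + 3·6 = 1965
I: 3·338 + 3·6 = 1032
J: 3·674 + 3·9 = 2049
Highest: C at 2655.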